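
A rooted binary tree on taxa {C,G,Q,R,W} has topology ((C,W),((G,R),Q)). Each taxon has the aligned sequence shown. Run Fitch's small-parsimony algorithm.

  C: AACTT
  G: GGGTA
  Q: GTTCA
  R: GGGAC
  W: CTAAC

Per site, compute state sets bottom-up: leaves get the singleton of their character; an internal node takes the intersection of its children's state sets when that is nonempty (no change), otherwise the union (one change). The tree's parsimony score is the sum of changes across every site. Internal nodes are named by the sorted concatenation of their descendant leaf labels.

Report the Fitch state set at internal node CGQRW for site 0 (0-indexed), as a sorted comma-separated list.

A,C,G

site 0, node CW: C={A} ∪ W={C} → {A,C} (+1)
site 0, node GR: G={G} ∩ R={G} → {G} (+0)
site 0, node GQR: GR={G} ∩ Q={G} → {G} (+0)
site 0, node CGQRW: CW={A,C} ∪ GQR={G} → {A,C,G} (+1)
site 1, node CW: C={A} ∪ W={T} → {A,T} (+1)
site 1, node GR: G={G} ∩ R={G} → {G} (+0)
site 1, node GQR: GR={G} ∪ Q={T} → {G,T} (+1)
site 1, node CGQRW: CW={A,T} ∩ GQR={G,T} → {T} (+0)
site 2, node CW: C={C} ∪ W={A} → {A,C} (+1)
site 2, node GR: G={G} ∩ R={G} → {G} (+0)
site 2, node GQR: GR={G} ∪ Q={T} → {G,T} (+1)
site 2, node CGQRW: CW={A,C} ∪ GQR={G,T} → {A,C,G,T} (+1)
site 3, node CW: C={T} ∪ W={A} → {A,T} (+1)
site 3, node GR: G={T} ∪ R={A} → {A,T} (+1)
site 3, node GQR: GR={A,T} ∪ Q={C} → {A,C,T} (+1)
site 3, node CGQRW: CW={A,T} ∩ GQR={A,C,T} → {A,T} (+0)
site 4, node CW: C={T} ∪ W={C} → {C,T} (+1)
site 4, node GR: G={A} ∪ R={C} → {A,C} (+1)
site 4, node GQR: GR={A,C} ∩ Q={A} → {A} (+0)
site 4, node CGQRW: CW={C,T} ∪ GQR={A} → {A,C,T} (+1)
per-site changes: [2, 2, 3, 3, 3]; total = 13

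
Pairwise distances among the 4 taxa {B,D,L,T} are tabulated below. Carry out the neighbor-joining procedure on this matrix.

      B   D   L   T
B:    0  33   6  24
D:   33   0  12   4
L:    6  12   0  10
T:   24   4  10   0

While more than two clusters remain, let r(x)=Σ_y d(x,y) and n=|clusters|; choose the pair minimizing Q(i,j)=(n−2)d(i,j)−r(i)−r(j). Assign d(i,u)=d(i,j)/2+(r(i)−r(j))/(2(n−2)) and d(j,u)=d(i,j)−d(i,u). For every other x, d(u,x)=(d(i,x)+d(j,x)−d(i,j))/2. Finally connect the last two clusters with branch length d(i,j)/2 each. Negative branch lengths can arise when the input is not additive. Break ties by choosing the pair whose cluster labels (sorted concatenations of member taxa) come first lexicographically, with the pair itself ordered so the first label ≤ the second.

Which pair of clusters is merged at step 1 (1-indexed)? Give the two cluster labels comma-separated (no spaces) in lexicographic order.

1. join B+L (d=6, Q=-79) ⇒ BL; edges |B|=47/4, |L|=-23/4
  updated: d(BL,D)=39/2, d(BL,T)=14
2. join BL+D (d=39/2, Q=-75/2) ⇒ BDL; edges |BL|=59/4, |D|=19/4
  updated: d(BDL,T)=-3/4
3. join BDL+T (d=-3/4) ⇒ BDLT; edges |BDL|=-3/8, |T|=-3/8
final tree: (((B:47/4,L:-23/4):59/4,D:19/4):-3/8,T:-3/8)
total length: 99/4

B,L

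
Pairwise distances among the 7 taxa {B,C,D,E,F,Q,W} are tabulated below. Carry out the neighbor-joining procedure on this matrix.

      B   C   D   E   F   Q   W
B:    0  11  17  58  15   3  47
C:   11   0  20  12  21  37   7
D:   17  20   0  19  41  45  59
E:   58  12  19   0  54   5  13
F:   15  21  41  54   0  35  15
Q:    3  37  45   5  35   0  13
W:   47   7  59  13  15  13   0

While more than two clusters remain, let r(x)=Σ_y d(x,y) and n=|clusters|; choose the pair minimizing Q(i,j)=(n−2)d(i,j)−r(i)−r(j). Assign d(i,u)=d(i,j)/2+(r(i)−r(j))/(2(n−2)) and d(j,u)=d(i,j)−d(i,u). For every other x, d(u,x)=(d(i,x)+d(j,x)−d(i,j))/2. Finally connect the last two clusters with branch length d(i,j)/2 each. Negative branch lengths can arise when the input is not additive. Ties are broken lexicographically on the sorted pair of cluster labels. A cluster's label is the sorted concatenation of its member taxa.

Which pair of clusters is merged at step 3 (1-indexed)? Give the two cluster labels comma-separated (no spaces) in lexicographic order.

1. join B+Q (d=3, Q=-274) ⇒ BQ; edges |B|=14/5, |Q|=1/5
  updated: d(BQ,C)=45/2, d(BQ,D)=59/2, d(BQ,E)=30, d(BQ,F)=47/2, d(BQ,W)=57/2
2. join D+E (d=19, Q=-441/2) ⇒ DE; edges |D|=233/16, |E|=71/16
  updated: d(BQ,DE)=81/4, d(C,DE)=13/2, d(DE,F)=38, d(DE,W)=53/2
3. join F+W (d=15, Q=-259/2) ⇒ FW; edges |F|=131/12, |W|=49/12
  updated: d(BQ,FW)=37/2, d(C,FW)=13/2, d(DE,FW)=99/4
4. join BQ+FW (d=37/2, Q=-74) ⇒ BFQW; edges |BQ|=97/8, |FW|=51/8
  updated: d(BFQW,C)=21/4, d(BFQW,DE)=53/4
5. join BFQW+C (d=21/4, Q=-25) ⇒ BCFQW; edges |BFQW|=6, |C|=-3/4
  updated: d(BCFQW,DE)=29/4
6. join BCFQW+DE (d=29/4) ⇒ BCDEFQW; edges |BCFQW|=29/8, |DE|=29/8
final tree: ((((B:14/5,Q:1/5):97/8,(F:131/12,W:49/12):51/8):6,C:-3/4):29/8,(D:233/16,E:71/16):29/8)
total length: 68

F,W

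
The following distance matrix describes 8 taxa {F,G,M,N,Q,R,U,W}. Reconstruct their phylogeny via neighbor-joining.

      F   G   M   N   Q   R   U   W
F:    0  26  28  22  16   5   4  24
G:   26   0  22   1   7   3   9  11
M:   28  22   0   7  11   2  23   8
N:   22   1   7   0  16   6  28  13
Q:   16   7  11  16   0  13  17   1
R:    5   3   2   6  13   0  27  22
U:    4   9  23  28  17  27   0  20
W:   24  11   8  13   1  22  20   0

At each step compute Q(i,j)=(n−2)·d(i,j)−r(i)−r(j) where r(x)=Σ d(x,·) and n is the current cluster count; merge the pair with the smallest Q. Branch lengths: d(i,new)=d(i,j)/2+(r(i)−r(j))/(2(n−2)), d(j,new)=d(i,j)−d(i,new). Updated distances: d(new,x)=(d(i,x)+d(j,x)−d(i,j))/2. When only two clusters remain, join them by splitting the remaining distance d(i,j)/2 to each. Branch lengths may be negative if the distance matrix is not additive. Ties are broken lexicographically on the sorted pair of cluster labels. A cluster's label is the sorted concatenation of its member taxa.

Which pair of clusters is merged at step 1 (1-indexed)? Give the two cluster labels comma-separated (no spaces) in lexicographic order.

1. join F+U (d=4, Q=-229) ⇒ FU; edges |F|=7/4, |U|=9/4
  updated: d(FU,G)=31/2, d(FU,M)=47/2, d(FU,N)=23, d(FU,Q)=29/2, d(FU,R)=14, d(FU,W)=20
2. join Q+W (d=1, Q=-265/2) ⇒ QW; edges |Q|=-3/4, |W|=7/4
  updated: d(FU,QW)=67/4, d(G,QW)=17/2, d(M,QW)=9, d(N,QW)=14, d(QW,R)=17
3. join M+R (d=2, Q=-195/2) ⇒ MR; edges |M|=59/16, |R|=-27/16
  updated: d(FU,MR)=71/4, d(G,MR)=23/2, d(MR,N)=11/2, d(MR,QW)=12
4. join G+N (d=1, Q=-77) ⇒ GN; edges |G|=-2/3, |N|=5/3
  updated: d(FU,GN)=75/4, d(GN,MR)=8, d(GN,QW)=43/4
5. join FU+QW (d=67/4, Q=-237/4) ⇒ FQUW; edges |FU|=189/16, |QW|=79/16
  updated: d(FQUW,GN)=51/8, d(FQUW,MR)=13/2
6. join FQUW+GN (d=51/8, Q=-167/8) ⇒ FGNQUW; edges |FQUW|=39/16, |GN|=63/16
  updated: d(FGNQUW,MR)=65/16
7. join FGNQUW+MR (d=65/16) ⇒ FGMNQRUW; edges |FGNQUW|=65/32, |MR|=65/32
final tree: ((((F:7/4,U:9/4):189/16,(Q:-3/4,W:7/4):79/16):39/16,(G:-2/3,N:5/3):63/16):65/32,(M:59/16,R:-27/16):65/32)
total length: 563/16

F,U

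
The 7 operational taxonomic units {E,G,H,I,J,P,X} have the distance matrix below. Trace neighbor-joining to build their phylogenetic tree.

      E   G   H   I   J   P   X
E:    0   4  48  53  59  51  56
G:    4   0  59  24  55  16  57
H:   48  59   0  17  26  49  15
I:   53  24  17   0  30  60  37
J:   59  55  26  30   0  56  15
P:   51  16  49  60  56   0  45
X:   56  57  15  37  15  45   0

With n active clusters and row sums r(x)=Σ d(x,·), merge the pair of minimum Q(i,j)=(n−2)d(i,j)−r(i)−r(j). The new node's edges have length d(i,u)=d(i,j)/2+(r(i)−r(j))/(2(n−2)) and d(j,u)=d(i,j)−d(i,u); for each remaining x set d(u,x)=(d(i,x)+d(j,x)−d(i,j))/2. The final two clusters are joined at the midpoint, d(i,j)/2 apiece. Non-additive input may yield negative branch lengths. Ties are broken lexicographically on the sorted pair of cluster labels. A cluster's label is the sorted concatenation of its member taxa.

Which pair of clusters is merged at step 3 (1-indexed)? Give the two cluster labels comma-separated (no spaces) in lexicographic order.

J,X

1. join E+G (d=4, Q=-466) ⇒ EG; edges |E|=38/5, |G|=-18/5
  updated: d(EG,H)=103/2, d(EG,I)=73/2, d(EG,J)=55, d(EG,P)=63/2, d(EG,X)=109/2
2. join EG+P (d=63/2, Q=-689/2) ⇒ EGP; edges |EG|=227/16, |P|=277/16
  updated: d(EGP,H)=69/2, d(EGP,I)=65/2, d(EGP,J)=159/4, d(EGP,X)=34
3. join J+X (d=15, Q=-667/4) ⇒ JX; edges |J|=73/8, |X|=47/8
  updated: d(EGP,JX)=235/8, d(H,JX)=13, d(I,JX)=26
4. join EGP+I (d=65/2, Q=-855/8) ⇒ EGIP; edges |EGP|=687/32, |I|=353/32
  updated: d(EGIP,H)=19/2, d(EGIP,JX)=183/16
5. join EGIP+H (d=19/2, Q=-543/16) ⇒ EGHIP; edges |EGIP|=127/32, |H|=177/32
  updated: d(EGHIP,JX)=239/32
6. join EGHIP+JX (d=239/32) ⇒ EGHIJPX; edges |EGHIP|=239/64, |JX|=239/64
final tree: (((((E:38/5,G:-18/5):227/16,P:277/16):687/32,I:353/32):127/32,H:177/32):239/64,(J:73/8,X:47/8):239/64)
total length: 3199/32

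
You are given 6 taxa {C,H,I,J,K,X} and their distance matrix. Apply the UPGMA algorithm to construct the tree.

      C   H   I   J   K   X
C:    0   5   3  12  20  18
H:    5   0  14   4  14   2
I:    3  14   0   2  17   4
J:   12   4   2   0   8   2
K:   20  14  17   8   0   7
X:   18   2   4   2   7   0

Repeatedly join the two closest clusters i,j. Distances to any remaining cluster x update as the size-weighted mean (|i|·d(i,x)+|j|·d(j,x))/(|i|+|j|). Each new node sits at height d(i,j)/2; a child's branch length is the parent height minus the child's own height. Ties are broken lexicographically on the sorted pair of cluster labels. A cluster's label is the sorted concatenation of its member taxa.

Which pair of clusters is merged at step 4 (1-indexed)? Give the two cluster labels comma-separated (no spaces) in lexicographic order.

C,HIJX

1. join H+X (d=2) ⇒ HX; edges |H|=1, |X|=1
  updated: d(C,HX)=23/2, d(HX,I)=9, d(HX,J)=3, d(HX,K)=21/2
2. join I+J (d=2) ⇒ IJ; edges |I|=1, |J|=1
  updated: d(C,IJ)=15/2, d(HX,IJ)=6, d(IJ,K)=25/2
3. join HX+IJ (d=6) ⇒ HIJX; edges |HX|=2, |IJ|=2
  updated: d(C,HIJX)=19/2, d(HIJX,K)=23/2
4. join C+HIJX (d=19/2) ⇒ CHIJX; edges |C|=19/4, |HIJX|=7/4
  updated: d(CHIJX,K)=66/5
5. join CHIJX+K (d=66/5) ⇒ CHIJKX; edges |CHIJX|=37/20, |K|=33/5
final tree: ((C:19/4,((H:1,X:1):2,(I:1,J:1):2):7/4):37/20,K:33/5)
total length: 459/20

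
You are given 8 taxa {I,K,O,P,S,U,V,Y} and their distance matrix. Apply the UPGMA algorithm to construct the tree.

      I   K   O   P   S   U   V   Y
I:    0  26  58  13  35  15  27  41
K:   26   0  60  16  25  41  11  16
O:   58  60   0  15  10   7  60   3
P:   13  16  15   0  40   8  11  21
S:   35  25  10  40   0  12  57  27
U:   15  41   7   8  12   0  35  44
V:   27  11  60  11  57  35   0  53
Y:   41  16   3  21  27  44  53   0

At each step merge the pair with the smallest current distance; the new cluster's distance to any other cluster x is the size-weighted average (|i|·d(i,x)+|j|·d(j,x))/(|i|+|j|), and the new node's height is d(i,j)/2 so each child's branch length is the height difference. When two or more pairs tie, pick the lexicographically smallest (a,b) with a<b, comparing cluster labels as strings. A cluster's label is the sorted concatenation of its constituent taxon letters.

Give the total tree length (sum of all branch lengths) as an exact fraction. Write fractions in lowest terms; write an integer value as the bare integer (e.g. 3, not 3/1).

4591/60

1. join O+Y (d=3) ⇒ OY; edges |O|=3/2, |Y|=3/2
  updated: d(I,OY)=99/2, d(K,OY)=38, d(OY,P)=18, d(OY,S)=37/2, d(OY,U)=51/2, d(OY,V)=113/2
2. join P+U (d=8) ⇒ PU; edges |P|=4, |U|=4
  updated: d(I,PU)=14, d(K,PU)=57/2, d(OY,PU)=87/4, d(PU,S)=26, d(PU,V)=23
3. join K+V (d=11) ⇒ KV; edges |K|=11/2, |V|=11/2
  updated: d(I,KV)=53/2, d(KV,OY)=189/4, d(KV,PU)=103/4, d(KV,S)=41
4. join I+PU (d=14) ⇒ IPU; edges |I|=7, |PU|=3
  updated: d(IPU,KV)=26, d(IPU,OY)=31, d(IPU,S)=29
5. join OY+S (d=37/2) ⇒ OSY; edges |OY|=31/4, |S|=37/4
  updated: d(IPU,OSY)=91/3, d(KV,OSY)=271/6
6. join IPU+KV (d=26) ⇒ IKPUV; edges |IPU|=6, |KV|=15/2
  updated: d(IKPUV,OSY)=544/15
7. join IKPUV+OSY (d=544/15) ⇒ IKOPSUVY; edges |IKPUV|=77/15, |OSY|=533/60
final tree: (((I:7,(P:4,U:4):3):6,(K:11/2,V:11/2):15/2):77/15,((O:3/2,Y:3/2):31/4,S:37/4):533/60)
total length: 4591/60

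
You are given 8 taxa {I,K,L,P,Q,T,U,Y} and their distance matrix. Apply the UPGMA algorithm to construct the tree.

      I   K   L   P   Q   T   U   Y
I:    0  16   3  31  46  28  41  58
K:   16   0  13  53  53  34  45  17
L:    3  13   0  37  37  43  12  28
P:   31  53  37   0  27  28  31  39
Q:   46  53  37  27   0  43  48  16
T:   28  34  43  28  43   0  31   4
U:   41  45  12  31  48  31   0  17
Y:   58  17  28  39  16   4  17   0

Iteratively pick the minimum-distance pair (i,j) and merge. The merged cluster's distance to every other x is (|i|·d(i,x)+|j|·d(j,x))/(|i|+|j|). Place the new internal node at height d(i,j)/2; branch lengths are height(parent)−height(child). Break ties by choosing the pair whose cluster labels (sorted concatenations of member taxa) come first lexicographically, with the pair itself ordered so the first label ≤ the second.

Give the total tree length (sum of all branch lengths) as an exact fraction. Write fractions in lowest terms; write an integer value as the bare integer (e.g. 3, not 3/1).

367/4

iteration 1: select I,L (d=3); attach at lengths (3/2, 3/2); label the merged cluster IL
  updated: d(IL,K)=29/2, d(IL,P)=34, d(IL,Q)=83/2, d(IL,T)=71/2, d(IL,U)=53/2, d(IL,Y)=43
iteration 2: select T,Y (d=4); attach at lengths (2, 2); label the merged cluster TY
  updated: d(IL,TY)=157/4, d(K,TY)=51/2, d(P,TY)=67/2, d(Q,TY)=59/2, d(TY,U)=24
iteration 3: select IL,K (d=29/2); attach at lengths (23/4, 29/4); label the merged cluster IKL
  updated: d(IKL,P)=121/3, d(IKL,Q)=136/3, d(IKL,TY)=104/3, d(IKL,U)=98/3
iteration 4: select TY,U (d=24); attach at lengths (10, 12); label the merged cluster TUY
  updated: d(IKL,TUY)=34, d(P,TUY)=98/3, d(Q,TUY)=107/3
iteration 5: select P,Q (d=27); attach at lengths (27/2, 27/2); label the merged cluster PQ
  updated: d(IKL,PQ)=257/6, d(PQ,TUY)=205/6
iteration 6: select IKL,TUY (d=34); attach at lengths (39/4, 5); label the merged cluster IKLTUY
  updated: d(IKLTUY,PQ)=77/2
iteration 7: select IKLTUY,PQ (d=77/2); attach at lengths (9/4, 23/4); label the merged cluster IKLPQTUY
final tree: ((((I:3/2,L:3/2):23/4,K:29/4):39/4,((T:2,Y:2):10,U:12):5):9/4,(P:27/2,Q:27/2):23/4)
total length: 367/4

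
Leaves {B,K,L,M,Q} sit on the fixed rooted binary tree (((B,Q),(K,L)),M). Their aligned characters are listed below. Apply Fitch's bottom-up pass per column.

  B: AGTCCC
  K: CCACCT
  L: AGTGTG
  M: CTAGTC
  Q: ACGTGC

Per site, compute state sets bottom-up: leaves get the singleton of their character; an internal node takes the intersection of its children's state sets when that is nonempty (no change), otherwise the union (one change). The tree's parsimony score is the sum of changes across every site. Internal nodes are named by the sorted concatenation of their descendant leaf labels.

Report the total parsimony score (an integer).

site 0, node BQ: B={A} ∩ Q={A} → {A} (+0)
site 0, node KL: K={C} ∪ L={A} → {A,C} (+1)
site 0, node BKLQ: BQ={A} ∩ KL={A,C} → {A} (+0)
site 0, node BKLMQ: BKLQ={A} ∪ M={C} → {A,C} (+1)
site 1, node BQ: B={G} ∪ Q={C} → {C,G} (+1)
site 1, node KL: K={C} ∪ L={G} → {C,G} (+1)
site 1, node BKLQ: BQ={C,G} ∩ KL={C,G} → {C,G} (+0)
site 1, node BKLMQ: BKLQ={C,G} ∪ M={T} → {C,G,T} (+1)
site 2, node BQ: B={T} ∪ Q={G} → {G,T} (+1)
site 2, node KL: K={A} ∪ L={T} → {A,T} (+1)
site 2, node BKLQ: BQ={G,T} ∩ KL={A,T} → {T} (+0)
site 2, node BKLMQ: BKLQ={T} ∪ M={A} → {A,T} (+1)
site 3, node BQ: B={C} ∪ Q={T} → {C,T} (+1)
site 3, node KL: K={C} ∪ L={G} → {C,G} (+1)
site 3, node BKLQ: BQ={C,T} ∩ KL={C,G} → {C} (+0)
site 3, node BKLMQ: BKLQ={C} ∪ M={G} → {C,G} (+1)
site 4, node BQ: B={C} ∪ Q={G} → {C,G} (+1)
site 4, node KL: K={C} ∪ L={T} → {C,T} (+1)
site 4, node BKLQ: BQ={C,G} ∩ KL={C,T} → {C} (+0)
site 4, node BKLMQ: BKLQ={C} ∪ M={T} → {C,T} (+1)
site 5, node BQ: B={C} ∩ Q={C} → {C} (+0)
site 5, node KL: K={T} ∪ L={G} → {G,T} (+1)
site 5, node BKLQ: BQ={C} ∪ KL={G,T} → {C,G,T} (+1)
site 5, node BKLMQ: BKLQ={C,G,T} ∩ M={C} → {C} (+0)
per-site changes: [2, 3, 3, 3, 3, 2]; total = 16

16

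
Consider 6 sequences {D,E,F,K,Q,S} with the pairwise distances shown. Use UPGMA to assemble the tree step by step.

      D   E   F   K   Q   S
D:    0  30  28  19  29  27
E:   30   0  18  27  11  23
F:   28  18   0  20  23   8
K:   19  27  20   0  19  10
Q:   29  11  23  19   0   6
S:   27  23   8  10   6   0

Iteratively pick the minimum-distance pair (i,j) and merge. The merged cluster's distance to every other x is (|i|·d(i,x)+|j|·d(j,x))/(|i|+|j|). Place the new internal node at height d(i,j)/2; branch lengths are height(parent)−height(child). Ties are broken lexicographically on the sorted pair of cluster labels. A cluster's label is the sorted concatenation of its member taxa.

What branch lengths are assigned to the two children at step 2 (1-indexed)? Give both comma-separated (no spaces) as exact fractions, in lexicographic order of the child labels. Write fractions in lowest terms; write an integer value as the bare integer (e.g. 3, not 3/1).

1. join Q+S (d=6) ⇒ QS; edges |Q|=3, |S|=3
  updated: d(D,QS)=28, d(E,QS)=17, d(F,QS)=31/2, d(K,QS)=29/2
2. join K+QS (d=29/2) ⇒ KQS; edges |K|=29/4, |QS|=17/4
  updated: d(D,KQS)=25, d(E,KQS)=61/3, d(F,KQS)=17
3. join F+KQS (d=17) ⇒ FKQS; edges |F|=17/2, |KQS|=5/4
  updated: d(D,FKQS)=103/4, d(E,FKQS)=79/4
4. join E+FKQS (d=79/4) ⇒ EFKQS; edges |E|=79/8, |FKQS|=11/8
  updated: d(D,EFKQS)=133/5
5. join D+EFKQS (d=133/5) ⇒ DEFKQS; edges |D|=133/10, |EFKQS|=137/40
final tree: (D:133/10,(E:79/8,(F:17/2,(K:29/4,(Q:3,S:3):17/4):5/4):11/8):137/40)
total length: 2209/40

29/4,17/4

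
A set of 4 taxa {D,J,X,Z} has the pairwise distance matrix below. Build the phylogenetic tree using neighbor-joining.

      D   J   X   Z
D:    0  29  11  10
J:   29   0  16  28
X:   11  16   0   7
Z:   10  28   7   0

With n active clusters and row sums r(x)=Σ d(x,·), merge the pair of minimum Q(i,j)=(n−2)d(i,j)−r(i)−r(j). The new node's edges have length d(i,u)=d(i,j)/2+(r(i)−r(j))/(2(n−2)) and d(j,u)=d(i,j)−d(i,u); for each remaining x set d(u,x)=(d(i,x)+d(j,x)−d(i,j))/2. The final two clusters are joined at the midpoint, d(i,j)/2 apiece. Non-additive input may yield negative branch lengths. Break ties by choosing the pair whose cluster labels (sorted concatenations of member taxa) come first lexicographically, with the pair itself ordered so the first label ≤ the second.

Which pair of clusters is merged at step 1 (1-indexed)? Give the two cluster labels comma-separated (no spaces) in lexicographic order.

D,Z

step 1: merge (D,Z) at d=10, Q=-75; branch lengths D→25/4, Z→15/4; new cluster DZ
  updated: d(DZ,J)=47/2, d(DZ,X)=4
step 2: merge (DZ,J) at d=47/2, Q=-87/2; branch lengths DZ→23/4, J→71/4; new cluster DJZ
  updated: d(DJZ,X)=-7/4
step 3: merge (DJZ,X) at d=-7/4; branch lengths DJZ→-7/8, X→-7/8; new cluster DJXZ
final tree: (((D:25/4,Z:15/4):23/4,J:71/4):-7/8,X:-7/8)
total length: 127/4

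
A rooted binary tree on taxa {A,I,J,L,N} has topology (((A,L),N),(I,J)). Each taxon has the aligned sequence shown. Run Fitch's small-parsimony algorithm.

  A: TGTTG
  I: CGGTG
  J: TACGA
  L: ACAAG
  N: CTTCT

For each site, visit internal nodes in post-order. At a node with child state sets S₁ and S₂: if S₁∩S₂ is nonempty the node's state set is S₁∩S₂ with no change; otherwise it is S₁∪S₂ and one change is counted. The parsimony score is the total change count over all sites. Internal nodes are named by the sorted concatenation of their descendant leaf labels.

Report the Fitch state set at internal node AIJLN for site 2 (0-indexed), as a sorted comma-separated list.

[col 0] AL: children A:{T}, L:{A} ∪→ {A,T}; cost 1
[col 0] ALN: children AL:{A,T}, N:{C} ∪→ {A,C,T}; cost 1
[col 0] IJ: children I:{C}, J:{T} ∪→ {C,T}; cost 1
[col 0] AIJLN: children ALN:{A,C,T}, IJ:{C,T} ∩→ {C,T}; cost 0
[col 1] AL: children A:{G}, L:{C} ∪→ {C,G}; cost 1
[col 1] ALN: children AL:{C,G}, N:{T} ∪→ {C,G,T}; cost 1
[col 1] IJ: children I:{G}, J:{A} ∪→ {A,G}; cost 1
[col 1] AIJLN: children ALN:{C,G,T}, IJ:{A,G} ∩→ {G}; cost 0
[col 2] AL: children A:{T}, L:{A} ∪→ {A,T}; cost 1
[col 2] ALN: children AL:{A,T}, N:{T} ∩→ {T}; cost 0
[col 2] IJ: children I:{G}, J:{C} ∪→ {C,G}; cost 1
[col 2] AIJLN: children ALN:{T}, IJ:{C,G} ∪→ {C,G,T}; cost 1
[col 3] AL: children A:{T}, L:{A} ∪→ {A,T}; cost 1
[col 3] ALN: children AL:{A,T}, N:{C} ∪→ {A,C,T}; cost 1
[col 3] IJ: children I:{T}, J:{G} ∪→ {G,T}; cost 1
[col 3] AIJLN: children ALN:{A,C,T}, IJ:{G,T} ∩→ {T}; cost 0
[col 4] AL: children A:{G}, L:{G} ∩→ {G}; cost 0
[col 4] ALN: children AL:{G}, N:{T} ∪→ {G,T}; cost 1
[col 4] IJ: children I:{G}, J:{A} ∪→ {A,G}; cost 1
[col 4] AIJLN: children ALN:{G,T}, IJ:{A,G} ∩→ {G}; cost 0
per-site changes: [3, 3, 3, 3, 2]; total = 14

C,G,T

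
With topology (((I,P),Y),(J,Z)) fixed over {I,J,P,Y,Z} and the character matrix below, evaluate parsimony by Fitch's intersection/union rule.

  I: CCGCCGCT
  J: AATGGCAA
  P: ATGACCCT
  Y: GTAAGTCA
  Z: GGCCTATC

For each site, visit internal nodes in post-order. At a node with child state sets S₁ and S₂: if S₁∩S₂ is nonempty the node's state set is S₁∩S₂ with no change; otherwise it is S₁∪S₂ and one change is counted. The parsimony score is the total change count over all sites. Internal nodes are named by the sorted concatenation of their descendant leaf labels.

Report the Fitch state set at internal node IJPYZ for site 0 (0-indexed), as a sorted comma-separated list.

site 0, node IP: I={C} ∪ P={A} → {A,C} (+1)
site 0, node IPY: IP={A,C} ∪ Y={G} → {A,C,G} (+1)
site 0, node JZ: J={A} ∪ Z={G} → {A,G} (+1)
site 0, node IJPYZ: IPY={A,C,G} ∩ JZ={A,G} → {A,G} (+0)
site 1, node IP: I={C} ∪ P={T} → {C,T} (+1)
site 1, node IPY: IP={C,T} ∩ Y={T} → {T} (+0)
site 1, node JZ: J={A} ∪ Z={G} → {A,G} (+1)
site 1, node IJPYZ: IPY={T} ∪ JZ={A,G} → {A,G,T} (+1)
site 2, node IP: I={G} ∩ P={G} → {G} (+0)
site 2, node IPY: IP={G} ∪ Y={A} → {A,G} (+1)
site 2, node JZ: J={T} ∪ Z={C} → {C,T} (+1)
site 2, node IJPYZ: IPY={A,G} ∪ JZ={C,T} → {A,C,G,T} (+1)
site 3, node IP: I={C} ∪ P={A} → {A,C} (+1)
site 3, node IPY: IP={A,C} ∩ Y={A} → {A} (+0)
site 3, node JZ: J={G} ∪ Z={C} → {C,G} (+1)
site 3, node IJPYZ: IPY={A} ∪ JZ={C,G} → {A,C,G} (+1)
site 4, node IP: I={C} ∩ P={C} → {C} (+0)
site 4, node IPY: IP={C} ∪ Y={G} → {C,G} (+1)
site 4, node JZ: J={G} ∪ Z={T} → {G,T} (+1)
site 4, node IJPYZ: IPY={C,G} ∩ JZ={G,T} → {G} (+0)
site 5, node IP: I={G} ∪ P={C} → {C,G} (+1)
site 5, node IPY: IP={C,G} ∪ Y={T} → {C,G,T} (+1)
site 5, node JZ: J={C} ∪ Z={A} → {A,C} (+1)
site 5, node IJPYZ: IPY={C,G,T} ∩ JZ={A,C} → {C} (+0)
site 6, node IP: I={C} ∩ P={C} → {C} (+0)
site 6, node IPY: IP={C} ∩ Y={C} → {C} (+0)
site 6, node JZ: J={A} ∪ Z={T} → {A,T} (+1)
site 6, node IJPYZ: IPY={C} ∪ JZ={A,T} → {A,C,T} (+1)
site 7, node IP: I={T} ∩ P={T} → {T} (+0)
site 7, node IPY: IP={T} ∪ Y={A} → {A,T} (+1)
site 7, node JZ: J={A} ∪ Z={C} → {A,C} (+1)
site 7, node IJPYZ: IPY={A,T} ∩ JZ={A,C} → {A} (+0)
per-site changes: [3, 3, 3, 3, 2, 3, 2, 2]; total = 21

A,G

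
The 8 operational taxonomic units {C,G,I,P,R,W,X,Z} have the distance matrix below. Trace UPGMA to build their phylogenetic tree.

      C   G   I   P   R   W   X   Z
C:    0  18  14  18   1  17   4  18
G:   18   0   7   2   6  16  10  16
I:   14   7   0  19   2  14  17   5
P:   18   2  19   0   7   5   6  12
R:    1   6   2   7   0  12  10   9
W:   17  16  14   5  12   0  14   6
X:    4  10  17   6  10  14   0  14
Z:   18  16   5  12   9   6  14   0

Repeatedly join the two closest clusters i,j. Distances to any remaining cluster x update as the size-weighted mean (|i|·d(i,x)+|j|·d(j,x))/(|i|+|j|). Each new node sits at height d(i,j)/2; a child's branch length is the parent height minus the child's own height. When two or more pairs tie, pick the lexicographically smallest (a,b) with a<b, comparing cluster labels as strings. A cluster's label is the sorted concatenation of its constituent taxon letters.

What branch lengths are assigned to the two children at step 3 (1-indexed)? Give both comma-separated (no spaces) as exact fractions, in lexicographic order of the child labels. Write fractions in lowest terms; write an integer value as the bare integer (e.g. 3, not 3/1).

1. join C+R (d=1) ⇒ CR; edges |C|=1/2, |R|=1/2
  updated: d(CR,G)=12, d(CR,I)=8, d(CR,P)=25/2, d(CR,W)=29/2, d(CR,X)=7, d(CR,Z)=27/2
2. join G+P (d=2) ⇒ GP; edges |G|=1, |P|=1
  updated: d(CR,GP)=49/4, d(GP,I)=13, d(GP,W)=21/2, d(GP,X)=8, d(GP,Z)=14
3. join I+Z (d=5) ⇒ IZ; edges |I|=5/2, |Z|=5/2
  updated: d(CR,IZ)=43/4, d(GP,IZ)=27/2, d(IZ,W)=10, d(IZ,X)=31/2
4. join CR+X (d=7) ⇒ CRX; edges |CR|=3, |X|=7/2
  updated: d(CRX,GP)=65/6, d(CRX,IZ)=37/3, d(CRX,W)=43/3
5. join IZ+W (d=10) ⇒ IWZ; edges |IZ|=5/2, |W|=5
  updated: d(CRX,IWZ)=13, d(GP,IWZ)=25/2
6. join CRX+GP (d=65/6) ⇒ CGPRX; edges |CRX|=23/12, |GP|=53/12
  updated: d(CGPRX,IWZ)=64/5
7. join CGPRX+IWZ (d=64/5) ⇒ CGIPRWXZ; edges |CGPRX|=59/60, |IWZ|=7/5
final tree: ((((C:1/2,R:1/2):3,X:7/2):23/12,(G:1,P:1):53/12):59/60,((I:5/2,Z:5/2):5/2,W:5):7/5)
total length: 1843/60

5/2,5/2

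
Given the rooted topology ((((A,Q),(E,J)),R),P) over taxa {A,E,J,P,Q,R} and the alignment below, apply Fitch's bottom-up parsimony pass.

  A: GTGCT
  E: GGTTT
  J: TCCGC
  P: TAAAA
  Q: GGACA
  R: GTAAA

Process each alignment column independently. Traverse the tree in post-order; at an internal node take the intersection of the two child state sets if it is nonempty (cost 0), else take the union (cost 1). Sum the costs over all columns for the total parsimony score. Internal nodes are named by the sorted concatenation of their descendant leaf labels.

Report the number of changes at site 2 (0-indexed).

AQ@0: {G} ∩ {G} = {G} (intersection, +0)
EJ@0: {G} ∪ {T} = {G,T} (union, +1)
AEJQ@0: {G} ∩ {G,T} = {G} (intersection, +0)
AEJQR@0: {G} ∩ {G} = {G} (intersection, +0)
AEJPQR@0: {G} ∪ {T} = {G,T} (union, +1)
AQ@1: {T} ∪ {G} = {G,T} (union, +1)
EJ@1: {G} ∪ {C} = {C,G} (union, +1)
AEJQ@1: {G,T} ∩ {C,G} = {G} (intersection, +0)
AEJQR@1: {G} ∪ {T} = {G,T} (union, +1)
AEJPQR@1: {G,T} ∪ {A} = {A,G,T} (union, +1)
AQ@2: {G} ∪ {A} = {A,G} (union, +1)
EJ@2: {T} ∪ {C} = {C,T} (union, +1)
AEJQ@2: {A,G} ∪ {C,T} = {A,C,G,T} (union, +1)
AEJQR@2: {A,C,G,T} ∩ {A} = {A} (intersection, +0)
AEJPQR@2: {A} ∩ {A} = {A} (intersection, +0)
AQ@3: {C} ∩ {C} = {C} (intersection, +0)
EJ@3: {T} ∪ {G} = {G,T} (union, +1)
AEJQ@3: {C} ∪ {G,T} = {C,G,T} (union, +1)
AEJQR@3: {C,G,T} ∪ {A} = {A,C,G,T} (union, +1)
AEJPQR@3: {A,C,G,T} ∩ {A} = {A} (intersection, +0)
AQ@4: {T} ∪ {A} = {A,T} (union, +1)
EJ@4: {T} ∪ {C} = {C,T} (union, +1)
AEJQ@4: {A,T} ∩ {C,T} = {T} (intersection, +0)
AEJQR@4: {T} ∪ {A} = {A,T} (union, +1)
AEJPQR@4: {A,T} ∩ {A} = {A} (intersection, +0)
per-site changes: [2, 4, 3, 3, 3]; total = 15

3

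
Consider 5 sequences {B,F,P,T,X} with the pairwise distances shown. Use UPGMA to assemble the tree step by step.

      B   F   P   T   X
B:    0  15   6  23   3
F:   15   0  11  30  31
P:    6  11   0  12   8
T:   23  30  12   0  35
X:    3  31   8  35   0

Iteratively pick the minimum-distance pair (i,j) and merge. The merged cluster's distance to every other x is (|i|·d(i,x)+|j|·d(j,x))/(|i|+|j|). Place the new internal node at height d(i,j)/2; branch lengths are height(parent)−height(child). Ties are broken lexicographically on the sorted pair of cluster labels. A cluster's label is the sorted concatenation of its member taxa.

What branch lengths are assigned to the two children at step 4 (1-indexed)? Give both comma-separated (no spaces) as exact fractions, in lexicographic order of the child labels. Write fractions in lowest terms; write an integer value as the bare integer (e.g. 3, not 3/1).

3,25/2

step 1: merge (B,X) at d=3; branch lengths B→3/2, X→3/2; new cluster BX
  updated: d(BX,F)=23, d(BX,P)=7, d(BX,T)=29
step 2: merge (BX,P) at d=7; branch lengths BX→2, P→7/2; new cluster BPX
  updated: d(BPX,F)=19, d(BPX,T)=70/3
step 3: merge (BPX,F) at d=19; branch lengths BPX→6, F→19/2; new cluster BFPX
  updated: d(BFPX,T)=25
step 4: merge (BFPX,T) at d=25; branch lengths BFPX→3, T→25/2; new cluster BFPTX
final tree: ((((B:3/2,X:3/2):2,P:7/2):6,F:19/2):3,T:25/2)
total length: 79/2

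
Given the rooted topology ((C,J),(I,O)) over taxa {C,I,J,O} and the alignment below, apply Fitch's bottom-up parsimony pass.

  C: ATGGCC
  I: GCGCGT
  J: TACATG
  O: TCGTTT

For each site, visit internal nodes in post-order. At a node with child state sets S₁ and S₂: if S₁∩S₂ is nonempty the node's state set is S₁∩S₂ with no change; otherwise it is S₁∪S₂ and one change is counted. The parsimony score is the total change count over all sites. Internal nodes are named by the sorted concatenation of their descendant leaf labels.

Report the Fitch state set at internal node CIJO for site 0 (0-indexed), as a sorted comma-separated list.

T

site 0, node CJ: C={A} ∪ J={T} → {A,T} (+1)
site 0, node IO: I={G} ∪ O={T} → {G,T} (+1)
site 0, node CIJO: CJ={A,T} ∩ IO={G,T} → {T} (+0)
site 1, node CJ: C={T} ∪ J={A} → {A,T} (+1)
site 1, node IO: I={C} ∩ O={C} → {C} (+0)
site 1, node CIJO: CJ={A,T} ∪ IO={C} → {A,C,T} (+1)
site 2, node CJ: C={G} ∪ J={C} → {C,G} (+1)
site 2, node IO: I={G} ∩ O={G} → {G} (+0)
site 2, node CIJO: CJ={C,G} ∩ IO={G} → {G} (+0)
site 3, node CJ: C={G} ∪ J={A} → {A,G} (+1)
site 3, node IO: I={C} ∪ O={T} → {C,T} (+1)
site 3, node CIJO: CJ={A,G} ∪ IO={C,T} → {A,C,G,T} (+1)
site 4, node CJ: C={C} ∪ J={T} → {C,T} (+1)
site 4, node IO: I={G} ∪ O={T} → {G,T} (+1)
site 4, node CIJO: CJ={C,T} ∩ IO={G,T} → {T} (+0)
site 5, node CJ: C={C} ∪ J={G} → {C,G} (+1)
site 5, node IO: I={T} ∩ O={T} → {T} (+0)
site 5, node CIJO: CJ={C,G} ∪ IO={T} → {C,G,T} (+1)
per-site changes: [2, 2, 1, 3, 2, 2]; total = 12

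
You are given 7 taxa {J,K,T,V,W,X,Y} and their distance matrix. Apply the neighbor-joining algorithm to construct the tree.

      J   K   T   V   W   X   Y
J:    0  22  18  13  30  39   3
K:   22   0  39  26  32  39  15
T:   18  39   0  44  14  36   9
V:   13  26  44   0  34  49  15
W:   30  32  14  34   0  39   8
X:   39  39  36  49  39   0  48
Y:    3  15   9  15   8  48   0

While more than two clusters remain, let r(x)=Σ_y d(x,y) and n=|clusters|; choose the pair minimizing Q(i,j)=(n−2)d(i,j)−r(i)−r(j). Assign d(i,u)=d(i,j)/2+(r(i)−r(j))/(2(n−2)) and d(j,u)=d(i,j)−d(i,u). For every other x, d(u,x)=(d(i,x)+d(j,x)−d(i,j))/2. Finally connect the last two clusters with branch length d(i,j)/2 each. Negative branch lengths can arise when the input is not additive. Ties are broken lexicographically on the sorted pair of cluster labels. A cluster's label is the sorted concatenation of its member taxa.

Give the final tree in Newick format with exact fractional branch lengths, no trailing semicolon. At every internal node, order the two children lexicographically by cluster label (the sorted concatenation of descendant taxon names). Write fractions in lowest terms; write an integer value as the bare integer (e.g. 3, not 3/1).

step 1: merge (T,W) at d=14, Q=-247; branch lengths T→73/10, W→67/10; new cluster TW
  updated: d(J,TW)=17, d(K,TW)=57/2, d(TW,V)=32, d(TW,X)=61/2, d(TW,Y)=3/2
step 2: merge (TW,X) at d=61/2, Q=-193; branch lengths TW→13/4, X→109/4; new cluster TWX
  updated: d(J,TWX)=51/4, d(K,TWX)=37/2, d(TWX,V)=101/4, d(TWX,Y)=19/2
step 3: merge (K,TWX) at d=37/2, Q=-92; branch lengths K→71/6, TWX→20/3; new cluster KTWX
  updated: d(J,KTWX)=65/8, d(KTWX,V)=131/8, d(KTWX,Y)=3
step 4: merge (J,V) at d=13, Q=-85/2; branch lengths J→23/16, V→185/16; new cluster JV
  updated: d(JV,KTWX)=23/4, d(JV,Y)=5/2
step 5: merge (JV,KTWX) at d=23/4, Q=-45/4; branch lengths JV→21/8, KTWX→25/8; new cluster JKTVWX
  updated: d(JKTVWX,Y)=-1/8
step 6: merge (JKTVWX,Y) at d=-1/8; branch lengths JKTVWX→-1/16, Y→-1/16; new cluster JKTVWXY
final tree: (((J:23/16,V:185/16):21/8,(K:71/6,((T:73/10,W:67/10):13/4,X:109/4):20/3):25/8):-1/16,Y:-1/16)
total length: 653/8

(((J:23/16,V:185/16):21/8,(K:71/6,((T:73/10,W:67/10):13/4,X:109/4):20/3):25/8):-1/16,Y:-1/16)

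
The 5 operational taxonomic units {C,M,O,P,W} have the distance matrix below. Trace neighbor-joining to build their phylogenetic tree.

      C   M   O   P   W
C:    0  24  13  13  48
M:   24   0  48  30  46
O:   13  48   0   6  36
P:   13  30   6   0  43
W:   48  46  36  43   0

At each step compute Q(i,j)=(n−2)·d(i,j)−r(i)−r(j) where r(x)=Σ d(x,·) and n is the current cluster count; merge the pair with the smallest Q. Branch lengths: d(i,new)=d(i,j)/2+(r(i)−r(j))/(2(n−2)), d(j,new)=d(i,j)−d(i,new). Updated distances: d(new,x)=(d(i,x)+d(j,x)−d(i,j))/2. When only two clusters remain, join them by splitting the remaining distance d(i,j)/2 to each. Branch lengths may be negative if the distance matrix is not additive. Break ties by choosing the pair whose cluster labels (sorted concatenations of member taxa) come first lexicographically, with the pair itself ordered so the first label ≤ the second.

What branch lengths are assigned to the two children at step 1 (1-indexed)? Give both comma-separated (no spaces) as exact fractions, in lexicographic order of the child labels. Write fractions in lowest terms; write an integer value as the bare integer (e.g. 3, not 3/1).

iteration 1: select M,W (d=46, Q=-183); attach at lengths (113/6, 163/6); label the merged cluster MW
  updated: d(C,MW)=13, d(MW,O)=19, d(MW,P)=27/2
iteration 2: select C,MW (d=13, Q=-117/2); attach at lengths (39/8, 65/8); label the merged cluster CMW
  updated: d(CMW,O)=19/2, d(CMW,P)=27/4
iteration 3: select CMW,O (d=19/2, Q=-89/4); attach at lengths (41/8, 35/8); label the merged cluster CMOW
  updated: d(CMOW,P)=13/8
iteration 4: select CMOW,P (d=13/8); attach at lengths (13/16, 13/16); label the merged cluster CMOPW
final tree: (((C:39/8,(M:113/6,W:163/6):65/8):41/8,O:35/8):13/16,P:13/16)
total length: 561/8

113/6,163/6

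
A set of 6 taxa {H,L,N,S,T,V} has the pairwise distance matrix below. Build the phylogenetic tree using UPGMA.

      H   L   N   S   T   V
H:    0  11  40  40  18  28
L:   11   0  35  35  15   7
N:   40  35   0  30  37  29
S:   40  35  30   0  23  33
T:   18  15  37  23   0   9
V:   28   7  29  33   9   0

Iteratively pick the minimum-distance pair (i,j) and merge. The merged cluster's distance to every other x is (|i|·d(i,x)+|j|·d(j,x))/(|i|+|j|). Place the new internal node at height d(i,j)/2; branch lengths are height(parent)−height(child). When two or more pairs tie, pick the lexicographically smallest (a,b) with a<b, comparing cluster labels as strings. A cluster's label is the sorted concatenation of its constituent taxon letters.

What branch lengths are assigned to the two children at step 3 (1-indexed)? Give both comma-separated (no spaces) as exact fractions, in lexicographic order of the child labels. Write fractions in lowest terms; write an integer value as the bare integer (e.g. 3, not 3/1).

19/2,7/2

step 1: merge (L,V) at d=7; branch lengths L→7/2, V→7/2; new cluster LV
  updated: d(H,LV)=39/2, d(LV,N)=32, d(LV,S)=34, d(LV,T)=12
step 2: merge (LV,T) at d=12; branch lengths LV→5/2, T→6; new cluster LTV
  updated: d(H,LTV)=19, d(LTV,N)=101/3, d(LTV,S)=91/3
step 3: merge (H,LTV) at d=19; branch lengths H→19/2, LTV→7/2; new cluster HLTV
  updated: d(HLTV,N)=141/4, d(HLTV,S)=131/4
step 4: merge (N,S) at d=30; branch lengths N→15, S→15; new cluster NS
  updated: d(HLTV,NS)=34
step 5: merge (HLTV,NS) at d=34; branch lengths HLTV→15/2, NS→2; new cluster HLNSTV
final tree: ((H:19/2,((L:7/2,V:7/2):5/2,T:6):7/2):15/2,(N:15,S:15):2)
total length: 68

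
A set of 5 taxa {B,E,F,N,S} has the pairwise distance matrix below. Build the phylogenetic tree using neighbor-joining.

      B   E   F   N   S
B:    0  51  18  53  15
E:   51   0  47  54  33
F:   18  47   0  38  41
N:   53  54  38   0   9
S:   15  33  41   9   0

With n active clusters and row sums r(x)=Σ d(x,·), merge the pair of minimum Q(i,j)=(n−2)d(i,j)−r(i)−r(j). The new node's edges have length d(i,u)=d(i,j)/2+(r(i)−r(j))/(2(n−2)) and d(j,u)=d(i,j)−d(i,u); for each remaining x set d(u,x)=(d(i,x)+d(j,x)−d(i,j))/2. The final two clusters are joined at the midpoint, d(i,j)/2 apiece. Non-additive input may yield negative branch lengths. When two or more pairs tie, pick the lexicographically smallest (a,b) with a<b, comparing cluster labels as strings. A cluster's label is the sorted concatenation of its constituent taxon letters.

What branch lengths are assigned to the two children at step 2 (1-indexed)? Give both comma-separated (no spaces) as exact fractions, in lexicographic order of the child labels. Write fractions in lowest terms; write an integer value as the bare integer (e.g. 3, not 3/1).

97/8,223/8

1. join B+F (d=18, Q=-227) ⇒ BF; edges |B|=47/6, |F|=61/6
  updated: d(BF,E)=40, d(BF,N)=73/2, d(BF,S)=19
2. join BF+E (d=40, Q=-285/2) ⇒ BEF; edges |BF|=97/8, |E|=223/8
  updated: d(BEF,N)=101/4, d(BEF,S)=6
3. join BEF+N (d=101/4, Q=-161/4) ⇒ BEFN; edges |BEF|=89/8, |N|=113/8
  updated: d(BEFN,S)=-41/8
4. join BEFN+S (d=-41/8) ⇒ BEFNS; edges |BEFN|=-41/16, |S|=-41/16
final tree: ((((B:47/6,F:61/6):97/8,E:223/8):89/8,N:113/8):-41/16,S:-41/16)
total length: 625/8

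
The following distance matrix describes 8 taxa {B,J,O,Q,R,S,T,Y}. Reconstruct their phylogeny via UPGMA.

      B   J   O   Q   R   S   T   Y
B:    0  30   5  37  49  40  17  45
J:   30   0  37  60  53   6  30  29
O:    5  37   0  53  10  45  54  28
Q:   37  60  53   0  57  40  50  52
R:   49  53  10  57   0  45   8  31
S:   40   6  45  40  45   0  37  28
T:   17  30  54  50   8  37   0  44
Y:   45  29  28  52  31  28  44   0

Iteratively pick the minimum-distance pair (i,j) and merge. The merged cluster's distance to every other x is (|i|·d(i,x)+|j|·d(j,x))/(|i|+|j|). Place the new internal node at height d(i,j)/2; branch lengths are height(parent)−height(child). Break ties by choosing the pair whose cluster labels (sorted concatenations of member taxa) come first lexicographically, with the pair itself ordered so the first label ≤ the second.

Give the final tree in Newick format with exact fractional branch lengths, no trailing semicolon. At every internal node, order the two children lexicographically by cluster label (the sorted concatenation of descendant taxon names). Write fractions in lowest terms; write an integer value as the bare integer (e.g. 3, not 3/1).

((((B:5/2,O:5/2):55/4,(R:4,T:4):49/4):25/8,((J:3,S:3):45/4,Y:57/4):41/8):311/56,Q:349/14)

iteration 1: select B,O (d=5); attach at lengths (5/2, 5/2); label the merged cluster BO
  updated: d(BO,J)=67/2, d(BO,Q)=45, d(BO,R)=59/2, d(BO,S)=85/2, d(BO,T)=71/2, d(BO,Y)=73/2
iteration 2: select J,S (d=6); attach at lengths (3, 3); label the merged cluster JS
  updated: d(BO,JS)=38, d(JS,Q)=50, d(JS,R)=49, d(JS,T)=67/2, d(JS,Y)=57/2
iteration 3: select R,T (d=8); attach at lengths (4, 4); label the merged cluster RT
  updated: d(BO,RT)=65/2, d(JS,RT)=165/4, d(Q,RT)=107/2, d(RT,Y)=75/2
iteration 4: select JS,Y (d=57/2); attach at lengths (45/4, 57/4); label the merged cluster JSY
  updated: d(BO,JSY)=75/2, d(JSY,Q)=152/3, d(JSY,RT)=40
iteration 5: select BO,RT (d=65/2); attach at lengths (55/4, 49/4); label the merged cluster BORT
  updated: d(BORT,JSY)=155/4, d(BORT,Q)=197/4
iteration 6: select BORT,JSY (d=155/4); attach at lengths (25/8, 41/8); label the merged cluster BJORSTY
  updated: d(BJORSTY,Q)=349/7
iteration 7: select BJORSTY,Q (d=349/7); attach at lengths (311/56, 349/14); label the merged cluster BJOQRSTY
final tree: ((((B:5/2,O:5/2):55/4,(R:4,T:4):49/4):25/8,((J:3,S:3):45/4,Y:57/4):41/8):311/56,Q:349/14)
total length: 6117/56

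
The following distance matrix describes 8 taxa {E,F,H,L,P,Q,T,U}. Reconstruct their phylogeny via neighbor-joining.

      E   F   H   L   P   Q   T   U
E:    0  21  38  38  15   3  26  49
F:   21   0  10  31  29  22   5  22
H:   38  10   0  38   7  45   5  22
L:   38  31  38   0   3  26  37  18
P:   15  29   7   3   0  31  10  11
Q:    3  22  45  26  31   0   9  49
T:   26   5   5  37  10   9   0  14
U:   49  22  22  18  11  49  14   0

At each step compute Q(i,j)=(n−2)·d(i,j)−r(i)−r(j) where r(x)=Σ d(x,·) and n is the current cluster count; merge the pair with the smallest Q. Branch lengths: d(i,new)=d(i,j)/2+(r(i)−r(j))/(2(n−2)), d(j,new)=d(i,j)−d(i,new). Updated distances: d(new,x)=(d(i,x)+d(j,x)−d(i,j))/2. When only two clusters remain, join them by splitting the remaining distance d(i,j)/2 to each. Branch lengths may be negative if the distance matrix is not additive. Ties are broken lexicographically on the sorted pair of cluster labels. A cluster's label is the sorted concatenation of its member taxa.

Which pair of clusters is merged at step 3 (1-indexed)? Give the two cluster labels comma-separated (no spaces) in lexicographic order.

LP,U

step 1: merge (E,Q) at d=3, Q=-357; branch lengths E→23/12, Q→13/12; new cluster EQ
  updated: d(EQ,F)=20, d(EQ,H)=40, d(EQ,L)=61/2, d(EQ,P)=43/2, d(EQ,T)=16, d(EQ,U)=95/2
step 2: merge (L,P) at d=3, Q=-224; branch lengths L→91/10, P→-61/10; new cluster LP
  updated: d(EQ,LP)=49/2, d(F,LP)=57/2, d(H,LP)=21, d(LP,T)=22, d(LP,U)=13
step 3: merge (LP,U) at d=13, Q=-351/2; branch lengths LP→85/16, U→123/16; new cluster LPU
  updated: d(EQ,LPU)=59/2, d(F,LPU)=75/4, d(H,LPU)=15, d(LPU,T)=23/2
step 4: merge (H,LPU) at d=15, Q=-399/4; branch lengths H→161/24, LPU→199/24; new cluster HLPU
  updated: d(EQ,HLPU)=109/4, d(F,HLPU)=55/8, d(HLPU,T)=3/4
step 5: merge (EQ,F) at d=20, Q=-441/8; branch lengths EQ→571/32, F→69/32; new cluster EFQ
  updated: d(EFQ,HLPU)=113/16, d(EFQ,T)=1/2
step 6: merge (EFQ,HLPU) at d=113/16, Q=-133/16; branch lengths EFQ→109/32, HLPU→117/32; new cluster EFHLPQU
  updated: d(EFHLPQU,T)=-93/32
step 7: merge (EFHLPQU,T) at d=-93/32; branch lengths EFHLPQU→-93/64, T→-93/64; new cluster EFHLPQTU
final tree: ((((E:23/12,Q:13/12):571/32,F:69/32):109/32,(H:161/24,((L:91/10,P:-61/10):85/16,U:123/16):199/24):117/32):-93/64,T:-93/64)
total length: 1861/32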